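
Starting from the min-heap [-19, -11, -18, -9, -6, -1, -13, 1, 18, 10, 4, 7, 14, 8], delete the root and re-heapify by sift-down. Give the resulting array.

remove root -19; move last element 8 to root → [8, -11, -18, -9, -6, -1, -13, 1, 18, 10, 4, 7, 14]
8 vs smaller child -18 at index 2, swap → [-18, -11, 8, -9, -6, -1, -13, 1, 18, 10, 4, 7, 14]
8 vs smaller child -13 at index 6, swap → [-18, -11, -13, -9, -6, -1, 8, 1, 18, 10, 4, 7, 14]

[-18, -11, -13, -9, -6, -1, 8, 1, 18, 10, 4, 7, 14]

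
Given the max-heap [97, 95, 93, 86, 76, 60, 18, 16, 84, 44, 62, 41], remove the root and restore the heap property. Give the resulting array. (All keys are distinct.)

[95, 86, 93, 84, 76, 60, 18, 16, 41, 44, 62]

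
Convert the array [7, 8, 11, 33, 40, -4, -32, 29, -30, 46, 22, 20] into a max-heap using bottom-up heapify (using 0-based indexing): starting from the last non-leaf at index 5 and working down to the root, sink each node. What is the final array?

[46, 40, 20, 33, 22, 11, -32, 29, -30, 8, 7, -4]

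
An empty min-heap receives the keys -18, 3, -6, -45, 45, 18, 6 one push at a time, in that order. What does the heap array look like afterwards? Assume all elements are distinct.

[-45, -18, -6, 3, 45, 18, 6]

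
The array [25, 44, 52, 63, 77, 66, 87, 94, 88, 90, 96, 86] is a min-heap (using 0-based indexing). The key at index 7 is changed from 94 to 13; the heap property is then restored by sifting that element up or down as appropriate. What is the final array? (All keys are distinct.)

set index 7 from 94 to 13 → [25, 44, 52, 63, 77, 66, 87, 13, 88, 90, 96, 86]
13 < parent 63 at index 3, swap → [25, 44, 52, 13, 77, 66, 87, 63, 88, 90, 96, 86]
13 < parent 44 at index 1, swap → [25, 13, 52, 44, 77, 66, 87, 63, 88, 90, 96, 86]
13 < parent 25 at index 0, swap → [13, 25, 52, 44, 77, 66, 87, 63, 88, 90, 96, 86]

[13, 25, 52, 44, 77, 66, 87, 63, 88, 90, 96, 86]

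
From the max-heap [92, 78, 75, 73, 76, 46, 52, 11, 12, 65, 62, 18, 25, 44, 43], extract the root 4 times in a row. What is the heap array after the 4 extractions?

[73, 65, 52, 44, 62, 46, 25, 11, 12, 43, 18]

extract-max #1 returns 92:
  remove root 92; move last element 43 to root → [43, 78, 75, 73, 76, 46, 52, 11, 12, 65, 62, 18, 25, 44]
  43 vs larger child 78 at index 1, swap → [78, 43, 75, 73, 76, 46, 52, 11, 12, 65, 62, 18, 25, 44]
  43 vs larger child 76 at index 4, swap → [78, 76, 75, 73, 43, 46, 52, 11, 12, 65, 62, 18, 25, 44]
  43 vs larger child 65 at index 9, swap → [78, 76, 75, 73, 65, 46, 52, 11, 12, 43, 62, 18, 25, 44]
extract-max #2 returns 78:
  remove root 78; move last element 44 to root → [44, 76, 75, 73, 65, 46, 52, 11, 12, 43, 62, 18, 25]
  44 vs larger child 76 at index 1, swap → [76, 44, 75, 73, 65, 46, 52, 11, 12, 43, 62, 18, 25]
  44 vs larger child 73 at index 3, swap → [76, 73, 75, 44, 65, 46, 52, 11, 12, 43, 62, 18, 25]
extract-max #3 returns 76:
  remove root 76; move last element 25 to root → [25, 73, 75, 44, 65, 46, 52, 11, 12, 43, 62, 18]
  25 vs larger child 75 at index 2, swap → [75, 73, 25, 44, 65, 46, 52, 11, 12, 43, 62, 18]
  25 vs larger child 52 at index 6, swap → [75, 73, 52, 44, 65, 46, 25, 11, 12, 43, 62, 18]
extract-max #4 returns 75:
  remove root 75; move last element 18 to root → [18, 73, 52, 44, 65, 46, 25, 11, 12, 43, 62]
  18 vs larger child 73 at index 1, swap → [73, 18, 52, 44, 65, 46, 25, 11, 12, 43, 62]
  18 vs larger child 65 at index 4, swap → [73, 65, 52, 44, 18, 46, 25, 11, 12, 43, 62]
  18 vs larger child 62 at index 10, swap → [73, 65, 52, 44, 62, 46, 25, 11, 12, 43, 18]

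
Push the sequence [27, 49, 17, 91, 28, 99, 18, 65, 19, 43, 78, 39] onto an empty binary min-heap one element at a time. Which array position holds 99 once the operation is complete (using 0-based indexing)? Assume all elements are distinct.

Insert 27:
  append 27 at index 0 → [27] (no swap needed)
Insert 49:
  append 49 at index 1 → [27, 49] (no swap needed)
Insert 17:
  append 17 at index 2 → [27, 49, 17]
  17 < parent 27 at index 0, swap → [17, 49, 27]
Insert 91:
  append 91 at index 3 → [17, 49, 27, 91] (no swap needed)
Insert 28:
  append 28 at index 4 → [17, 49, 27, 91, 28]
  28 < parent 49 at index 1, swap → [17, 28, 27, 91, 49]
Insert 99:
  append 99 at index 5 → [17, 28, 27, 91, 49, 99] (no swap needed)
Insert 18:
  append 18 at index 6 → [17, 28, 27, 91, 49, 99, 18]
  18 < parent 27 at index 2, swap → [17, 28, 18, 91, 49, 99, 27]
Insert 65:
  append 65 at index 7 → [17, 28, 18, 91, 49, 99, 27, 65]
  65 < parent 91 at index 3, swap → [17, 28, 18, 65, 49, 99, 27, 91]
Insert 19:
  append 19 at index 8 → [17, 28, 18, 65, 49, 99, 27, 91, 19]
  19 < parent 65 at index 3, swap → [17, 28, 18, 19, 49, 99, 27, 91, 65]
  19 < parent 28 at index 1, swap → [17, 19, 18, 28, 49, 99, 27, 91, 65]
Insert 43:
  append 43 at index 9 → [17, 19, 18, 28, 49, 99, 27, 91, 65, 43]
  43 < parent 49 at index 4, swap → [17, 19, 18, 28, 43, 99, 27, 91, 65, 49]
Insert 78:
  append 78 at index 10 → [17, 19, 18, 28, 43, 99, 27, 91, 65, 49, 78] (no swap needed)
Insert 39:
  append 39 at index 11 → [17, 19, 18, 28, 43, 99, 27, 91, 65, 49, 78, 39]
  39 < parent 99 at index 5, swap → [17, 19, 18, 28, 43, 39, 27, 91, 65, 49, 78, 99]
resulting array: [17, 19, 18, 28, 43, 39, 27, 91, 65, 49, 78, 99]

11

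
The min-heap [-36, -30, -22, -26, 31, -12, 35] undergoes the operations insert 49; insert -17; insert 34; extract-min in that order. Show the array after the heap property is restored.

[-30, -26, -22, -17, 31, -12, 35, 49, 34]

insert 49:
  append 49 at index 7 → [-36, -30, -22, -26, 31, -12, 35, 49] (no swap needed)
insert -17:
  append -17 at index 8 → [-36, -30, -22, -26, 31, -12, 35, 49, -17] (no swap needed)
insert 34:
  append 34 at index 9 → [-36, -30, -22, -26, 31, -12, 35, 49, -17, 34] (no swap needed)
extract-min → returns -36:
  remove root -36; move last element 34 to root → [34, -30, -22, -26, 31, -12, 35, 49, -17]
  34 vs smaller child -30 at index 1, swap → [-30, 34, -22, -26, 31, -12, 35, 49, -17]
  34 vs smaller child -26 at index 3, swap → [-30, -26, -22, 34, 31, -12, 35, 49, -17]
  34 vs smaller child -17 at index 8, swap → [-30, -26, -22, -17, 31, -12, 35, 49, 34]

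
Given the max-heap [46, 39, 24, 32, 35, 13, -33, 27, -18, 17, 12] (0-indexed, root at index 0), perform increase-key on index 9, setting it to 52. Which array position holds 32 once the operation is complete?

3

set index 9 from 17 to 52 → [46, 39, 24, 32, 35, 13, -33, 27, -18, 52, 12]
52 > parent 35 at index 4, swap → [46, 39, 24, 32, 52, 13, -33, 27, -18, 35, 12]
52 > parent 39 at index 1, swap → [46, 52, 24, 32, 39, 13, -33, 27, -18, 35, 12]
52 > parent 46 at index 0, swap → [52, 46, 24, 32, 39, 13, -33, 27, -18, 35, 12]
resulting array: [52, 46, 24, 32, 39, 13, -33, 27, -18, 35, 12]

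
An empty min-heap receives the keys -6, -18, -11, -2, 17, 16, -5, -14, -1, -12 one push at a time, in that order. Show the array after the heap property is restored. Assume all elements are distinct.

[-18, -14, -11, -6, -12, 16, -5, -2, -1, 17]

Insert -6:
  append -6 at index 0 → [-6] (no swap needed)
Insert -18:
  append -18 at index 1 → [-6, -18]
  -18 < parent -6 at index 0, swap → [-18, -6]
Insert -11:
  append -11 at index 2 → [-18, -6, -11] (no swap needed)
Insert -2:
  append -2 at index 3 → [-18, -6, -11, -2] (no swap needed)
Insert 17:
  append 17 at index 4 → [-18, -6, -11, -2, 17] (no swap needed)
Insert 16:
  append 16 at index 5 → [-18, -6, -11, -2, 17, 16] (no swap needed)
Insert -5:
  append -5 at index 6 → [-18, -6, -11, -2, 17, 16, -5] (no swap needed)
Insert -14:
  append -14 at index 7 → [-18, -6, -11, -2, 17, 16, -5, -14]
  -14 < parent -2 at index 3, swap → [-18, -6, -11, -14, 17, 16, -5, -2]
  -14 < parent -6 at index 1, swap → [-18, -14, -11, -6, 17, 16, -5, -2]
Insert -1:
  append -1 at index 8 → [-18, -14, -11, -6, 17, 16, -5, -2, -1] (no swap needed)
Insert -12:
  append -12 at index 9 → [-18, -14, -11, -6, 17, 16, -5, -2, -1, -12]
  -12 < parent 17 at index 4, swap → [-18, -14, -11, -6, -12, 16, -5, -2, -1, 17]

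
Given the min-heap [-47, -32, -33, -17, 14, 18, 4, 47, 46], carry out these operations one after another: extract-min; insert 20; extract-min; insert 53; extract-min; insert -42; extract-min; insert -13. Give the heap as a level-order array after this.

[-17, -13, 4, 14, 53, 18, 46, 47, 20]

extract-min → returns -47:
  remove root -47; move last element 46 to root → [46, -32, -33, -17, 14, 18, 4, 47]
  46 vs smaller child -33 at index 2, swap → [-33, -32, 46, -17, 14, 18, 4, 47]
  46 vs smaller child 4 at index 6, swap → [-33, -32, 4, -17, 14, 18, 46, 47]
insert 20:
  append 20 at index 8 → [-33, -32, 4, -17, 14, 18, 46, 47, 20] (no swap needed)
extract-min → returns -33:
  remove root -33; move last element 20 to root → [20, -32, 4, -17, 14, 18, 46, 47]
  20 vs smaller child -32 at index 1, swap → [-32, 20, 4, -17, 14, 18, 46, 47]
  20 vs smaller child -17 at index 3, swap → [-32, -17, 4, 20, 14, 18, 46, 47]
insert 53:
  append 53 at index 8 → [-32, -17, 4, 20, 14, 18, 46, 47, 53] (no swap needed)
extract-min → returns -32:
  remove root -32; move last element 53 to root → [53, -17, 4, 20, 14, 18, 46, 47]
  53 vs smaller child -17 at index 1, swap → [-17, 53, 4, 20, 14, 18, 46, 47]
  53 vs smaller child 14 at index 4, swap → [-17, 14, 4, 20, 53, 18, 46, 47]
insert -42:
  append -42 at index 8 → [-17, 14, 4, 20, 53, 18, 46, 47, -42]
  -42 < parent 20 at index 3, swap → [-17, 14, 4, -42, 53, 18, 46, 47, 20]
  -42 < parent 14 at index 1, swap → [-17, -42, 4, 14, 53, 18, 46, 47, 20]
  -42 < parent -17 at index 0, swap → [-42, -17, 4, 14, 53, 18, 46, 47, 20]
extract-min → returns -42:
  remove root -42; move last element 20 to root → [20, -17, 4, 14, 53, 18, 46, 47]
  20 vs smaller child -17 at index 1, swap → [-17, 20, 4, 14, 53, 18, 46, 47]
  20 vs smaller child 14 at index 3, swap → [-17, 14, 4, 20, 53, 18, 46, 47]
insert -13:
  append -13 at index 8 → [-17, 14, 4, 20, 53, 18, 46, 47, -13]
  -13 < parent 20 at index 3, swap → [-17, 14, 4, -13, 53, 18, 46, 47, 20]
  -13 < parent 14 at index 1, swap → [-17, -13, 4, 14, 53, 18, 46, 47, 20]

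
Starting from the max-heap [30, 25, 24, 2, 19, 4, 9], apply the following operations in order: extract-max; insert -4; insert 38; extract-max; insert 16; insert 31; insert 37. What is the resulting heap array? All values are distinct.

extract-max → returns 30:
  remove root 30; move last element 9 to root → [9, 25, 24, 2, 19, 4]
  9 vs larger child 25 at index 1, swap → [25, 9, 24, 2, 19, 4]
  9 vs larger child 19 at index 4, swap → [25, 19, 24, 2, 9, 4]
insert -4:
  append -4 at index 6 → [25, 19, 24, 2, 9, 4, -4] (no swap needed)
insert 38:
  append 38 at index 7 → [25, 19, 24, 2, 9, 4, -4, 38]
  38 > parent 2 at index 3, swap → [25, 19, 24, 38, 9, 4, -4, 2]
  38 > parent 19 at index 1, swap → [25, 38, 24, 19, 9, 4, -4, 2]
  38 > parent 25 at index 0, swap → [38, 25, 24, 19, 9, 4, -4, 2]
extract-max → returns 38:
  remove root 38; move last element 2 to root → [2, 25, 24, 19, 9, 4, -4]
  2 vs larger child 25 at index 1, swap → [25, 2, 24, 19, 9, 4, -4]
  2 vs larger child 19 at index 3, swap → [25, 19, 24, 2, 9, 4, -4]
insert 16:
  append 16 at index 7 → [25, 19, 24, 2, 9, 4, -4, 16]
  16 > parent 2 at index 3, swap → [25, 19, 24, 16, 9, 4, -4, 2]
insert 31:
  append 31 at index 8 → [25, 19, 24, 16, 9, 4, -4, 2, 31]
  31 > parent 16 at index 3, swap → [25, 19, 24, 31, 9, 4, -4, 2, 16]
  31 > parent 19 at index 1, swap → [25, 31, 24, 19, 9, 4, -4, 2, 16]
  31 > parent 25 at index 0, swap → [31, 25, 24, 19, 9, 4, -4, 2, 16]
insert 37:
  append 37 at index 9 → [31, 25, 24, 19, 9, 4, -4, 2, 16, 37]
  37 > parent 9 at index 4, swap → [31, 25, 24, 19, 37, 4, -4, 2, 16, 9]
  37 > parent 25 at index 1, swap → [31, 37, 24, 19, 25, 4, -4, 2, 16, 9]
  37 > parent 31 at index 0, swap → [37, 31, 24, 19, 25, 4, -4, 2, 16, 9]

[37, 31, 24, 19, 25, 4, -4, 2, 16, 9]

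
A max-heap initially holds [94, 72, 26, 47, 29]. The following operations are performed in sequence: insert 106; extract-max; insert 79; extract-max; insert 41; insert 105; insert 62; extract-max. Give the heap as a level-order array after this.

insert 106:
  append 106 at index 5 → [94, 72, 26, 47, 29, 106]
  106 > parent 26 at index 2, swap → [94, 72, 106, 47, 29, 26]
  106 > parent 94 at index 0, swap → [106, 72, 94, 47, 29, 26]
extract-max → returns 106:
  remove root 106; move last element 26 to root → [26, 72, 94, 47, 29]
  26 vs larger child 94 at index 2, swap → [94, 72, 26, 47, 29]
insert 79:
  append 79 at index 5 → [94, 72, 26, 47, 29, 79]
  79 > parent 26 at index 2, swap → [94, 72, 79, 47, 29, 26]
extract-max → returns 94:
  remove root 94; move last element 26 to root → [26, 72, 79, 47, 29]
  26 vs larger child 79 at index 2, swap → [79, 72, 26, 47, 29]
insert 41:
  append 41 at index 5 → [79, 72, 26, 47, 29, 41]
  41 > parent 26 at index 2, swap → [79, 72, 41, 47, 29, 26]
insert 105:
  append 105 at index 6 → [79, 72, 41, 47, 29, 26, 105]
  105 > parent 41 at index 2, swap → [79, 72, 105, 47, 29, 26, 41]
  105 > parent 79 at index 0, swap → [105, 72, 79, 47, 29, 26, 41]
insert 62:
  append 62 at index 7 → [105, 72, 79, 47, 29, 26, 41, 62]
  62 > parent 47 at index 3, swap → [105, 72, 79, 62, 29, 26, 41, 47]
extract-max → returns 105:
  remove root 105; move last element 47 to root → [47, 72, 79, 62, 29, 26, 41]
  47 vs larger child 79 at index 2, swap → [79, 72, 47, 62, 29, 26, 41]

[79, 72, 47, 62, 29, 26, 41]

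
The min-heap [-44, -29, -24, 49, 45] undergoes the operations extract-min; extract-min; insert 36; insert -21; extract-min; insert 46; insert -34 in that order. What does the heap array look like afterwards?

extract-min → returns -44:
  remove root -44; move last element 45 to root → [45, -29, -24, 49]
  45 vs smaller child -29 at index 1, swap → [-29, 45, -24, 49]
extract-min → returns -29:
  remove root -29; move last element 49 to root → [49, 45, -24]
  49 vs smaller child -24 at index 2, swap → [-24, 45, 49]
insert 36:
  append 36 at index 3 → [-24, 45, 49, 36]
  36 < parent 45 at index 1, swap → [-24, 36, 49, 45]
insert -21:
  append -21 at index 4 → [-24, 36, 49, 45, -21]
  -21 < parent 36 at index 1, swap → [-24, -21, 49, 45, 36]
extract-min → returns -24:
  remove root -24; move last element 36 to root → [36, -21, 49, 45]
  36 vs smaller child -21 at index 1, swap → [-21, 36, 49, 45]
insert 46:
  append 46 at index 4 → [-21, 36, 49, 45, 46] (no swap needed)
insert -34:
  append -34 at index 5 → [-21, 36, 49, 45, 46, -34]
  -34 < parent 49 at index 2, swap → [-21, 36, -34, 45, 46, 49]
  -34 < parent -21 at index 0, swap → [-34, 36, -21, 45, 46, 49]

[-34, 36, -21, 45, 46, 49]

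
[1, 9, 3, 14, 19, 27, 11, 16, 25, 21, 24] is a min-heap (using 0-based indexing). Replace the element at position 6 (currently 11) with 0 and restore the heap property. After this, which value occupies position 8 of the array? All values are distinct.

25

set index 6 from 11 to 0 → [1, 9, 3, 14, 19, 27, 0, 16, 25, 21, 24]
0 < parent 3 at index 2, swap → [1, 9, 0, 14, 19, 27, 3, 16, 25, 21, 24]
0 < parent 1 at index 0, swap → [0, 9, 1, 14, 19, 27, 3, 16, 25, 21, 24]
resulting array: [0, 9, 1, 14, 19, 27, 3, 16, 25, 21, 24]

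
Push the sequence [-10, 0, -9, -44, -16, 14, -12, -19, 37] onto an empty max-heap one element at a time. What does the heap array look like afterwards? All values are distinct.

[37, 14, 0, -10, -16, -9, -12, -44, -19]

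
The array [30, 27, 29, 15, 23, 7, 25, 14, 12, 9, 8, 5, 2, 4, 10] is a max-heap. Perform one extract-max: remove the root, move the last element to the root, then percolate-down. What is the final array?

remove root 30; move last element 10 to root → [10, 27, 29, 15, 23, 7, 25, 14, 12, 9, 8, 5, 2, 4]
10 vs larger child 29 at index 2, swap → [29, 27, 10, 15, 23, 7, 25, 14, 12, 9, 8, 5, 2, 4]
10 vs larger child 25 at index 6, swap → [29, 27, 25, 15, 23, 7, 10, 14, 12, 9, 8, 5, 2, 4]

[29, 27, 25, 15, 23, 7, 10, 14, 12, 9, 8, 5, 2, 4]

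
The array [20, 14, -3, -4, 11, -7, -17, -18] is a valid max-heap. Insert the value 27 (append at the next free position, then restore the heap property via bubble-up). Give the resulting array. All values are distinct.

[27, 20, -3, 14, 11, -7, -17, -18, -4]

append 27 at index 8 → [20, 14, -3, -4, 11, -7, -17, -18, 27]
27 > parent -4 at index 3, swap → [20, 14, -3, 27, 11, -7, -17, -18, -4]
27 > parent 14 at index 1, swap → [20, 27, -3, 14, 11, -7, -17, -18, -4]
27 > parent 20 at index 0, swap → [27, 20, -3, 14, 11, -7, -17, -18, -4]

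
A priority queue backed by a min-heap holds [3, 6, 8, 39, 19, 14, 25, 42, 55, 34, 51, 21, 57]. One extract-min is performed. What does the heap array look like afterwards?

[6, 19, 8, 39, 34, 14, 25, 42, 55, 57, 51, 21]

remove root 3; move last element 57 to root → [57, 6, 8, 39, 19, 14, 25, 42, 55, 34, 51, 21]
57 vs smaller child 6 at index 1, swap → [6, 57, 8, 39, 19, 14, 25, 42, 55, 34, 51, 21]
57 vs smaller child 19 at index 4, swap → [6, 19, 8, 39, 57, 14, 25, 42, 55, 34, 51, 21]
57 vs smaller child 34 at index 9, swap → [6, 19, 8, 39, 34, 14, 25, 42, 55, 57, 51, 21]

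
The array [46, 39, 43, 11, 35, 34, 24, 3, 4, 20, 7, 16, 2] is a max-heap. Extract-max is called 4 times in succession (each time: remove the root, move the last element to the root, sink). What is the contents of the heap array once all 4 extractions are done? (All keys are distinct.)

extract-max #1 returns 46:
  remove root 46; move last element 2 to root → [2, 39, 43, 11, 35, 34, 24, 3, 4, 20, 7, 16]
  2 vs larger child 43 at index 2, swap → [43, 39, 2, 11, 35, 34, 24, 3, 4, 20, 7, 16]
  2 vs larger child 34 at index 5, swap → [43, 39, 34, 11, 35, 2, 24, 3, 4, 20, 7, 16]
  2 vs only child 16 at index 11, swap → [43, 39, 34, 11, 35, 16, 24, 3, 4, 20, 7, 2]
extract-max #2 returns 43:
  remove root 43; move last element 2 to root → [2, 39, 34, 11, 35, 16, 24, 3, 4, 20, 7]
  2 vs larger child 39 at index 1, swap → [39, 2, 34, 11, 35, 16, 24, 3, 4, 20, 7]
  2 vs larger child 35 at index 4, swap → [39, 35, 34, 11, 2, 16, 24, 3, 4, 20, 7]
  2 vs larger child 20 at index 9, swap → [39, 35, 34, 11, 20, 16, 24, 3, 4, 2, 7]
extract-max #3 returns 39:
  remove root 39; move last element 7 to root → [7, 35, 34, 11, 20, 16, 24, 3, 4, 2]
  7 vs larger child 35 at index 1, swap → [35, 7, 34, 11, 20, 16, 24, 3, 4, 2]
  7 vs larger child 20 at index 4, swap → [35, 20, 34, 11, 7, 16, 24, 3, 4, 2]
extract-max #4 returns 35:
  remove root 35; move last element 2 to root → [2, 20, 34, 11, 7, 16, 24, 3, 4]
  2 vs larger child 34 at index 2, swap → [34, 20, 2, 11, 7, 16, 24, 3, 4]
  2 vs larger child 24 at index 6, swap → [34, 20, 24, 11, 7, 16, 2, 3, 4]

[34, 20, 24, 11, 7, 16, 2, 3, 4]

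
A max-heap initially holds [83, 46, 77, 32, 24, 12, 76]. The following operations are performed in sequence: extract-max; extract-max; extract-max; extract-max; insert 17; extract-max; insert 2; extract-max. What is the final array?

[17, 2, 12]

extract-max → returns 83:
  remove root 83; move last element 76 to root → [76, 46, 77, 32, 24, 12]
  76 vs larger child 77 at index 2, swap → [77, 46, 76, 32, 24, 12]
extract-max → returns 77:
  remove root 77; move last element 12 to root → [12, 46, 76, 32, 24]
  12 vs larger child 76 at index 2, swap → [76, 46, 12, 32, 24]
extract-max → returns 76:
  remove root 76; move last element 24 to root → [24, 46, 12, 32]
  24 vs larger child 46 at index 1, swap → [46, 24, 12, 32]
  24 vs only child 32 at index 3, swap → [46, 32, 12, 24]
extract-max → returns 46:
  remove root 46; move last element 24 to root → [24, 32, 12]
  24 vs larger child 32 at index 1, swap → [32, 24, 12]
insert 17:
  append 17 at index 3 → [32, 24, 12, 17] (no swap needed)
extract-max → returns 32:
  remove root 32; move last element 17 to root → [17, 24, 12]
  17 vs larger child 24 at index 1, swap → [24, 17, 12]
insert 2:
  append 2 at index 3 → [24, 17, 12, 2] (no swap needed)
extract-max → returns 24:
  remove root 24; move last element 2 to root → [2, 17, 12]
  2 vs larger child 17 at index 1, swap → [17, 2, 12]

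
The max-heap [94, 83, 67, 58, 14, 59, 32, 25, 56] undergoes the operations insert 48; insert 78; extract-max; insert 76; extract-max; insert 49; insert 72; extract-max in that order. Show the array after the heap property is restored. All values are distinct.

[76, 59, 72, 58, 49, 67, 32, 25, 56, 14, 48]

insert 48:
  append 48 at index 9 → [94, 83, 67, 58, 14, 59, 32, 25, 56, 48]
  48 > parent 14 at index 4, swap → [94, 83, 67, 58, 48, 59, 32, 25, 56, 14]
insert 78:
  append 78 at index 10 → [94, 83, 67, 58, 48, 59, 32, 25, 56, 14, 78]
  78 > parent 48 at index 4, swap → [94, 83, 67, 58, 78, 59, 32, 25, 56, 14, 48]
extract-max → returns 94:
  remove root 94; move last element 48 to root → [48, 83, 67, 58, 78, 59, 32, 25, 56, 14]
  48 vs larger child 83 at index 1, swap → [83, 48, 67, 58, 78, 59, 32, 25, 56, 14]
  48 vs larger child 78 at index 4, swap → [83, 78, 67, 58, 48, 59, 32, 25, 56, 14]
insert 76:
  append 76 at index 10 → [83, 78, 67, 58, 48, 59, 32, 25, 56, 14, 76]
  76 > parent 48 at index 4, swap → [83, 78, 67, 58, 76, 59, 32, 25, 56, 14, 48]
extract-max → returns 83:
  remove root 83; move last element 48 to root → [48, 78, 67, 58, 76, 59, 32, 25, 56, 14]
  48 vs larger child 78 at index 1, swap → [78, 48, 67, 58, 76, 59, 32, 25, 56, 14]
  48 vs larger child 76 at index 4, swap → [78, 76, 67, 58, 48, 59, 32, 25, 56, 14]
insert 49:
  append 49 at index 10 → [78, 76, 67, 58, 48, 59, 32, 25, 56, 14, 49]
  49 > parent 48 at index 4, swap → [78, 76, 67, 58, 49, 59, 32, 25, 56, 14, 48]
insert 72:
  append 72 at index 11 → [78, 76, 67, 58, 49, 59, 32, 25, 56, 14, 48, 72]
  72 > parent 59 at index 5, swap → [78, 76, 67, 58, 49, 72, 32, 25, 56, 14, 48, 59]
  72 > parent 67 at index 2, swap → [78, 76, 72, 58, 49, 67, 32, 25, 56, 14, 48, 59]
extract-max → returns 78:
  remove root 78; move last element 59 to root → [59, 76, 72, 58, 49, 67, 32, 25, 56, 14, 48]
  59 vs larger child 76 at index 1, swap → [76, 59, 72, 58, 49, 67, 32, 25, 56, 14, 48]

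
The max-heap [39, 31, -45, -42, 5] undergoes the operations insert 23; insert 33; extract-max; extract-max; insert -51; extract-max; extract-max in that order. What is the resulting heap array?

[5, -42, -51, -45]

insert 23:
  append 23 at index 5 → [39, 31, -45, -42, 5, 23]
  23 > parent -45 at index 2, swap → [39, 31, 23, -42, 5, -45]
insert 33:
  append 33 at index 6 → [39, 31, 23, -42, 5, -45, 33]
  33 > parent 23 at index 2, swap → [39, 31, 33, -42, 5, -45, 23]
extract-max → returns 39:
  remove root 39; move last element 23 to root → [23, 31, 33, -42, 5, -45]
  23 vs larger child 33 at index 2, swap → [33, 31, 23, -42, 5, -45]
extract-max → returns 33:
  remove root 33; move last element -45 to root → [-45, 31, 23, -42, 5]
  -45 vs larger child 31 at index 1, swap → [31, -45, 23, -42, 5]
  -45 vs larger child 5 at index 4, swap → [31, 5, 23, -42, -45]
insert -51:
  append -51 at index 5 → [31, 5, 23, -42, -45, -51] (no swap needed)
extract-max → returns 31:
  remove root 31; move last element -51 to root → [-51, 5, 23, -42, -45]
  -51 vs larger child 23 at index 2, swap → [23, 5, -51, -42, -45]
extract-max → returns 23:
  remove root 23; move last element -45 to root → [-45, 5, -51, -42]
  -45 vs larger child 5 at index 1, swap → [5, -45, -51, -42]
  -45 vs only child -42 at index 3, swap → [5, -42, -51, -45]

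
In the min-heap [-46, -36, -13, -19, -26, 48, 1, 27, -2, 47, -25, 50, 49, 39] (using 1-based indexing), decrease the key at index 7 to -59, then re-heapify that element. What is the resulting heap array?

[-59, -36, -46, -19, -26, 48, -13, 27, -2, 47, -25, 50, 49, 39]

set index 7 from 1 to -59 → [-46, -36, -13, -19, -26, 48, -59, 27, -2, 47, -25, 50, 49, 39]
-59 < parent -13 at index 3, swap → [-46, -36, -59, -19, -26, 48, -13, 27, -2, 47, -25, 50, 49, 39]
-59 < parent -46 at index 1, swap → [-59, -36, -46, -19, -26, 48, -13, 27, -2, 47, -25, 50, 49, 39]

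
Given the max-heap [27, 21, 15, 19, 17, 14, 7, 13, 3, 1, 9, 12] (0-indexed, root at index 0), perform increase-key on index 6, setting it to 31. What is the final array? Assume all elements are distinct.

set index 6 from 7 to 31 → [27, 21, 15, 19, 17, 14, 31, 13, 3, 1, 9, 12]
31 > parent 15 at index 2, swap → [27, 21, 31, 19, 17, 14, 15, 13, 3, 1, 9, 12]
31 > parent 27 at index 0, swap → [31, 21, 27, 19, 17, 14, 15, 13, 3, 1, 9, 12]

[31, 21, 27, 19, 17, 14, 15, 13, 3, 1, 9, 12]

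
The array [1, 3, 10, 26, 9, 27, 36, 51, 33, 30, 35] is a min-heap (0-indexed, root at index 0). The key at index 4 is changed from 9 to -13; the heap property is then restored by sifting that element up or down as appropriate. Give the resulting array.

[-13, 1, 10, 26, 3, 27, 36, 51, 33, 30, 35]

set index 4 from 9 to -13 → [1, 3, 10, 26, -13, 27, 36, 51, 33, 30, 35]
-13 < parent 3 at index 1, swap → [1, -13, 10, 26, 3, 27, 36, 51, 33, 30, 35]
-13 < parent 1 at index 0, swap → [-13, 1, 10, 26, 3, 27, 36, 51, 33, 30, 35]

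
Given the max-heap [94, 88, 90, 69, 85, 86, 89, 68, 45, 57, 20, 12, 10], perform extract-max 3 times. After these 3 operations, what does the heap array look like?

[88, 85, 86, 69, 57, 12, 10, 68, 45, 20]

extract-max #1 returns 94:
  remove root 94; move last element 10 to root → [10, 88, 90, 69, 85, 86, 89, 68, 45, 57, 20, 12]
  10 vs larger child 90 at index 2, swap → [90, 88, 10, 69, 85, 86, 89, 68, 45, 57, 20, 12]
  10 vs larger child 89 at index 6, swap → [90, 88, 89, 69, 85, 86, 10, 68, 45, 57, 20, 12]
extract-max #2 returns 90:
  remove root 90; move last element 12 to root → [12, 88, 89, 69, 85, 86, 10, 68, 45, 57, 20]
  12 vs larger child 89 at index 2, swap → [89, 88, 12, 69, 85, 86, 10, 68, 45, 57, 20]
  12 vs larger child 86 at index 5, swap → [89, 88, 86, 69, 85, 12, 10, 68, 45, 57, 20]
extract-max #3 returns 89:
  remove root 89; move last element 20 to root → [20, 88, 86, 69, 85, 12, 10, 68, 45, 57]
  20 vs larger child 88 at index 1, swap → [88, 20, 86, 69, 85, 12, 10, 68, 45, 57]
  20 vs larger child 85 at index 4, swap → [88, 85, 86, 69, 20, 12, 10, 68, 45, 57]
  20 vs only child 57 at index 9, swap → [88, 85, 86, 69, 57, 12, 10, 68, 45, 20]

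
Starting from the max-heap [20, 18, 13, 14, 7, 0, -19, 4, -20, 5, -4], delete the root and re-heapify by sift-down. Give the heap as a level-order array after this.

[18, 14, 13, 4, 7, 0, -19, -4, -20, 5]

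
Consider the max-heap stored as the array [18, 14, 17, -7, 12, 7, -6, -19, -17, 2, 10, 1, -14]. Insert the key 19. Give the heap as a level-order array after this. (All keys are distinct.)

append 19 at index 13 → [18, 14, 17, -7, 12, 7, -6, -19, -17, 2, 10, 1, -14, 19]
19 > parent -6 at index 6, swap → [18, 14, 17, -7, 12, 7, 19, -19, -17, 2, 10, 1, -14, -6]
19 > parent 17 at index 2, swap → [18, 14, 19, -7, 12, 7, 17, -19, -17, 2, 10, 1, -14, -6]
19 > parent 18 at index 0, swap → [19, 14, 18, -7, 12, 7, 17, -19, -17, 2, 10, 1, -14, -6]

[19, 14, 18, -7, 12, 7, 17, -19, -17, 2, 10, 1, -14, -6]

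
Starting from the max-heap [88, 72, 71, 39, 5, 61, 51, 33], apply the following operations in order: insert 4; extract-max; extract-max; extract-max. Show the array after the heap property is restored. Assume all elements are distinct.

[61, 39, 51, 33, 5, 4]

insert 4:
  append 4 at index 8 → [88, 72, 71, 39, 5, 61, 51, 33, 4] (no swap needed)
extract-max → returns 88:
  remove root 88; move last element 4 to root → [4, 72, 71, 39, 5, 61, 51, 33]
  4 vs larger child 72 at index 1, swap → [72, 4, 71, 39, 5, 61, 51, 33]
  4 vs larger child 39 at index 3, swap → [72, 39, 71, 4, 5, 61, 51, 33]
  4 vs only child 33 at index 7, swap → [72, 39, 71, 33, 5, 61, 51, 4]
extract-max → returns 72:
  remove root 72; move last element 4 to root → [4, 39, 71, 33, 5, 61, 51]
  4 vs larger child 71 at index 2, swap → [71, 39, 4, 33, 5, 61, 51]
  4 vs larger child 61 at index 5, swap → [71, 39, 61, 33, 5, 4, 51]
extract-max → returns 71:
  remove root 71; move last element 51 to root → [51, 39, 61, 33, 5, 4]
  51 vs larger child 61 at index 2, swap → [61, 39, 51, 33, 5, 4]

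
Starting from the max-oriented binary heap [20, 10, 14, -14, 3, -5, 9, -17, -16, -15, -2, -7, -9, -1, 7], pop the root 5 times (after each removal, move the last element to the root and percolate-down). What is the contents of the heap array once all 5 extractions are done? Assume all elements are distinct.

extract-max #1 returns 20:
  remove root 20; move last element 7 to root → [7, 10, 14, -14, 3, -5, 9, -17, -16, -15, -2, -7, -9, -1]
  7 vs larger child 14 at index 2, swap → [14, 10, 7, -14, 3, -5, 9, -17, -16, -15, -2, -7, -9, -1]
  7 vs larger child 9 at index 6, swap → [14, 10, 9, -14, 3, -5, 7, -17, -16, -15, -2, -7, -9, -1]
extract-max #2 returns 14:
  remove root 14; move last element -1 to root → [-1, 10, 9, -14, 3, -5, 7, -17, -16, -15, -2, -7, -9]
  -1 vs larger child 10 at index 1, swap → [10, -1, 9, -14, 3, -5, 7, -17, -16, -15, -2, -7, -9]
  -1 vs larger child 3 at index 4, swap → [10, 3, 9, -14, -1, -5, 7, -17, -16, -15, -2, -7, -9]
extract-max #3 returns 10:
  remove root 10; move last element -9 to root → [-9, 3, 9, -14, -1, -5, 7, -17, -16, -15, -2, -7]
  -9 vs larger child 9 at index 2, swap → [9, 3, -9, -14, -1, -5, 7, -17, -16, -15, -2, -7]
  -9 vs larger child 7 at index 6, swap → [9, 3, 7, -14, -1, -5, -9, -17, -16, -15, -2, -7]
extract-max #4 returns 9:
  remove root 9; move last element -7 to root → [-7, 3, 7, -14, -1, -5, -9, -17, -16, -15, -2]
  -7 vs larger child 7 at index 2, swap → [7, 3, -7, -14, -1, -5, -9, -17, -16, -15, -2]
  -7 vs larger child -5 at index 5, swap → [7, 3, -5, -14, -1, -7, -9, -17, -16, -15, -2]
extract-max #5 returns 7:
  remove root 7; move last element -2 to root → [-2, 3, -5, -14, -1, -7, -9, -17, -16, -15]
  -2 vs larger child 3 at index 1, swap → [3, -2, -5, -14, -1, -7, -9, -17, -16, -15]
  -2 vs larger child -1 at index 4, swap → [3, -1, -5, -14, -2, -7, -9, -17, -16, -15]

[3, -1, -5, -14, -2, -7, -9, -17, -16, -15]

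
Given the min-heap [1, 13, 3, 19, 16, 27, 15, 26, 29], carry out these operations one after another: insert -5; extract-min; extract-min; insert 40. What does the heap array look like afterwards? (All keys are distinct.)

[3, 13, 15, 19, 16, 27, 29, 26, 40]

insert -5:
  append -5 at index 9 → [1, 13, 3, 19, 16, 27, 15, 26, 29, -5]
  -5 < parent 16 at index 4, swap → [1, 13, 3, 19, -5, 27, 15, 26, 29, 16]
  -5 < parent 13 at index 1, swap → [1, -5, 3, 19, 13, 27, 15, 26, 29, 16]
  -5 < parent 1 at index 0, swap → [-5, 1, 3, 19, 13, 27, 15, 26, 29, 16]
extract-min → returns -5:
  remove root -5; move last element 16 to root → [16, 1, 3, 19, 13, 27, 15, 26, 29]
  16 vs smaller child 1 at index 1, swap → [1, 16, 3, 19, 13, 27, 15, 26, 29]
  16 vs smaller child 13 at index 4, swap → [1, 13, 3, 19, 16, 27, 15, 26, 29]
extract-min → returns 1:
  remove root 1; move last element 29 to root → [29, 13, 3, 19, 16, 27, 15, 26]
  29 vs smaller child 3 at index 2, swap → [3, 13, 29, 19, 16, 27, 15, 26]
  29 vs smaller child 15 at index 6, swap → [3, 13, 15, 19, 16, 27, 29, 26]
insert 40:
  append 40 at index 8 → [3, 13, 15, 19, 16, 27, 29, 26, 40] (no swap needed)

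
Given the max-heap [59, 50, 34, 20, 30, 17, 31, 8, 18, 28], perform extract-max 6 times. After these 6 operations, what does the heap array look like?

extract-max #1 returns 59:
  remove root 59; move last element 28 to root → [28, 50, 34, 20, 30, 17, 31, 8, 18]
  28 vs larger child 50 at index 1, swap → [50, 28, 34, 20, 30, 17, 31, 8, 18]
  28 vs larger child 30 at index 4, swap → [50, 30, 34, 20, 28, 17, 31, 8, 18]
extract-max #2 returns 50:
  remove root 50; move last element 18 to root → [18, 30, 34, 20, 28, 17, 31, 8]
  18 vs larger child 34 at index 2, swap → [34, 30, 18, 20, 28, 17, 31, 8]
  18 vs larger child 31 at index 6, swap → [34, 30, 31, 20, 28, 17, 18, 8]
extract-max #3 returns 34:
  remove root 34; move last element 8 to root → [8, 30, 31, 20, 28, 17, 18]
  8 vs larger child 31 at index 2, swap → [31, 30, 8, 20, 28, 17, 18]
  8 vs larger child 18 at index 6, swap → [31, 30, 18, 20, 28, 17, 8]
extract-max #4 returns 31:
  remove root 31; move last element 8 to root → [8, 30, 18, 20, 28, 17]
  8 vs larger child 30 at index 1, swap → [30, 8, 18, 20, 28, 17]
  8 vs larger child 28 at index 4, swap → [30, 28, 18, 20, 8, 17]
extract-max #5 returns 30:
  remove root 30; move last element 17 to root → [17, 28, 18, 20, 8]
  17 vs larger child 28 at index 1, swap → [28, 17, 18, 20, 8]
  17 vs larger child 20 at index 3, swap → [28, 20, 18, 17, 8]
extract-max #6 returns 28:
  remove root 28; move last element 8 to root → [8, 20, 18, 17]
  8 vs larger child 20 at index 1, swap → [20, 8, 18, 17]
  8 vs only child 17 at index 3, swap → [20, 17, 18, 8]

[20, 17, 18, 8]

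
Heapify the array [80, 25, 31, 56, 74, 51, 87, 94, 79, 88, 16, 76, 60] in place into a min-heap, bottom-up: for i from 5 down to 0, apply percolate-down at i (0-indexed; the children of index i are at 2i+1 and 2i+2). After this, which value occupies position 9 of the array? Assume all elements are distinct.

88

sift down from index 5: already satisfies heap property
sift down from index 4:
  74 vs smaller child 16 at index 10, swap → [80, 25, 31, 56, 16, 51, 87, 94, 79, 88, 74, 76, 60]
sift down from index 3: already satisfies heap property
sift down from index 2: already satisfies heap property
sift down from index 1:
  25 vs smaller child 16 at index 4, swap → [80, 16, 31, 56, 25, 51, 87, 94, 79, 88, 74, 76, 60]
sift down from index 0:
  80 vs smaller child 16 at index 1, swap → [16, 80, 31, 56, 25, 51, 87, 94, 79, 88, 74, 76, 60]
  80 vs smaller child 25 at index 4, swap → [16, 25, 31, 56, 80, 51, 87, 94, 79, 88, 74, 76, 60]
  80 vs smaller child 74 at index 10, swap → [16, 25, 31, 56, 74, 51, 87, 94, 79, 88, 80, 76, 60]
resulting array: [16, 25, 31, 56, 74, 51, 87, 94, 79, 88, 80, 76, 60]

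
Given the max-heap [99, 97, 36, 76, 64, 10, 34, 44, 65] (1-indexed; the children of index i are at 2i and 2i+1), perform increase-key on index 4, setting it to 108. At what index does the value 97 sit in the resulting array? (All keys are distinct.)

4

set index 4 from 76 to 108 → [99, 97, 36, 108, 64, 10, 34, 44, 65]
108 > parent 97 at index 2, swap → [99, 108, 36, 97, 64, 10, 34, 44, 65]
108 > parent 99 at index 1, swap → [108, 99, 36, 97, 64, 10, 34, 44, 65]
resulting array: [108, 99, 36, 97, 64, 10, 34, 44, 65]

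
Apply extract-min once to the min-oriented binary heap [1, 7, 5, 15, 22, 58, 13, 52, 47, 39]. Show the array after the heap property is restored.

remove root 1; move last element 39 to root → [39, 7, 5, 15, 22, 58, 13, 52, 47]
39 vs smaller child 5 at index 2, swap → [5, 7, 39, 15, 22, 58, 13, 52, 47]
39 vs smaller child 13 at index 6, swap → [5, 7, 13, 15, 22, 58, 39, 52, 47]

[5, 7, 13, 15, 22, 58, 39, 52, 47]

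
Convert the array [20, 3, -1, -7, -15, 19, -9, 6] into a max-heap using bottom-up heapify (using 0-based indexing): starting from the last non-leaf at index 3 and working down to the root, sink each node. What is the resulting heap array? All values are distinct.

sift down from index 3:
  -7 vs only child 6 at index 7, swap → [20, 3, -1, 6, -15, 19, -9, -7]
sift down from index 2:
  -1 vs larger child 19 at index 5, swap → [20, 3, 19, 6, -15, -1, -9, -7]
sift down from index 1:
  3 vs larger child 6 at index 3, swap → [20, 6, 19, 3, -15, -1, -9, -7]
sift down from index 0: already satisfies heap property

[20, 6, 19, 3, -15, -1, -9, -7]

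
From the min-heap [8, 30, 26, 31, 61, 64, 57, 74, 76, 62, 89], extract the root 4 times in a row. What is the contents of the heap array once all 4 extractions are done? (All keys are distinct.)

[57, 61, 64, 62, 76, 74, 89]

extract-min #1 returns 8:
  remove root 8; move last element 89 to root → [89, 30, 26, 31, 61, 64, 57, 74, 76, 62]
  89 vs smaller child 26 at index 2, swap → [26, 30, 89, 31, 61, 64, 57, 74, 76, 62]
  89 vs smaller child 57 at index 6, swap → [26, 30, 57, 31, 61, 64, 89, 74, 76, 62]
extract-min #2 returns 26:
  remove root 26; move last element 62 to root → [62, 30, 57, 31, 61, 64, 89, 74, 76]
  62 vs smaller child 30 at index 1, swap → [30, 62, 57, 31, 61, 64, 89, 74, 76]
  62 vs smaller child 31 at index 3, swap → [30, 31, 57, 62, 61, 64, 89, 74, 76]
extract-min #3 returns 30:
  remove root 30; move last element 76 to root → [76, 31, 57, 62, 61, 64, 89, 74]
  76 vs smaller child 31 at index 1, swap → [31, 76, 57, 62, 61, 64, 89, 74]
  76 vs smaller child 61 at index 4, swap → [31, 61, 57, 62, 76, 64, 89, 74]
extract-min #4 returns 31:
  remove root 31; move last element 74 to root → [74, 61, 57, 62, 76, 64, 89]
  74 vs smaller child 57 at index 2, swap → [57, 61, 74, 62, 76, 64, 89]
  74 vs smaller child 64 at index 5, swap → [57, 61, 64, 62, 76, 74, 89]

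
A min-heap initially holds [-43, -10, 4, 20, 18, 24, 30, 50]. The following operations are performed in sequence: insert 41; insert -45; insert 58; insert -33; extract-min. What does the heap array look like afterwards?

[-43, -10, -33, 20, 18, 4, 30, 50, 41, 24, 58]

insert 41:
  append 41 at index 8 → [-43, -10, 4, 20, 18, 24, 30, 50, 41] (no swap needed)
insert -45:
  append -45 at index 9 → [-43, -10, 4, 20, 18, 24, 30, 50, 41, -45]
  -45 < parent 18 at index 4, swap → [-43, -10, 4, 20, -45, 24, 30, 50, 41, 18]
  -45 < parent -10 at index 1, swap → [-43, -45, 4, 20, -10, 24, 30, 50, 41, 18]
  -45 < parent -43 at index 0, swap → [-45, -43, 4, 20, -10, 24, 30, 50, 41, 18]
insert 58:
  append 58 at index 10 → [-45, -43, 4, 20, -10, 24, 30, 50, 41, 18, 58] (no swap needed)
insert -33:
  append -33 at index 11 → [-45, -43, 4, 20, -10, 24, 30, 50, 41, 18, 58, -33]
  -33 < parent 24 at index 5, swap → [-45, -43, 4, 20, -10, -33, 30, 50, 41, 18, 58, 24]
  -33 < parent 4 at index 2, swap → [-45, -43, -33, 20, -10, 4, 30, 50, 41, 18, 58, 24]
extract-min → returns -45:
  remove root -45; move last element 24 to root → [24, -43, -33, 20, -10, 4, 30, 50, 41, 18, 58]
  24 vs smaller child -43 at index 1, swap → [-43, 24, -33, 20, -10, 4, 30, 50, 41, 18, 58]
  24 vs smaller child -10 at index 4, swap → [-43, -10, -33, 20, 24, 4, 30, 50, 41, 18, 58]
  24 vs smaller child 18 at index 9, swap → [-43, -10, -33, 20, 18, 4, 30, 50, 41, 24, 58]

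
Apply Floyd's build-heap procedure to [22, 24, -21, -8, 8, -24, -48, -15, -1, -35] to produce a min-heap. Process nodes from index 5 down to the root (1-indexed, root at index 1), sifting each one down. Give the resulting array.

[-48, -35, -24, -15, 8, 22, -21, -8, -1, 24]

sift down from index 5:
  8 vs only child -35 at index 10, swap → [22, 24, -21, -8, -35, -24, -48, -15, -1, 8]
sift down from index 4:
  -8 vs smaller child -15 at index 8, swap → [22, 24, -21, -15, -35, -24, -48, -8, -1, 8]
sift down from index 3:
  -21 vs smaller child -48 at index 7, swap → [22, 24, -48, -15, -35, -24, -21, -8, -1, 8]
sift down from index 2:
  24 vs smaller child -35 at index 5, swap → [22, -35, -48, -15, 24, -24, -21, -8, -1, 8]
  24 vs only child 8 at index 10, swap → [22, -35, -48, -15, 8, -24, -21, -8, -1, 24]
sift down from index 1:
  22 vs smaller child -48 at index 3, swap → [-48, -35, 22, -15, 8, -24, -21, -8, -1, 24]
  22 vs smaller child -24 at index 6, swap → [-48, -35, -24, -15, 8, 22, -21, -8, -1, 24]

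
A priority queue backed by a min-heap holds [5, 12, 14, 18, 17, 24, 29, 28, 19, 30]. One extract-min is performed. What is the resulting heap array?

remove root 5; move last element 30 to root → [30, 12, 14, 18, 17, 24, 29, 28, 19]
30 vs smaller child 12 at index 1, swap → [12, 30, 14, 18, 17, 24, 29, 28, 19]
30 vs smaller child 17 at index 4, swap → [12, 17, 14, 18, 30, 24, 29, 28, 19]

[12, 17, 14, 18, 30, 24, 29, 28, 19]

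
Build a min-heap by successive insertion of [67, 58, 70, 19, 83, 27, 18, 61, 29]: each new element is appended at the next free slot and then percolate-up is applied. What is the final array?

Insert 67:
  append 67 at index 0 → [67] (no swap needed)
Insert 58:
  append 58 at index 1 → [67, 58]
  58 < parent 67 at index 0, swap → [58, 67]
Insert 70:
  append 70 at index 2 → [58, 67, 70] (no swap needed)
Insert 19:
  append 19 at index 3 → [58, 67, 70, 19]
  19 < parent 67 at index 1, swap → [58, 19, 70, 67]
  19 < parent 58 at index 0, swap → [19, 58, 70, 67]
Insert 83:
  append 83 at index 4 → [19, 58, 70, 67, 83] (no swap needed)
Insert 27:
  append 27 at index 5 → [19, 58, 70, 67, 83, 27]
  27 < parent 70 at index 2, swap → [19, 58, 27, 67, 83, 70]
Insert 18:
  append 18 at index 6 → [19, 58, 27, 67, 83, 70, 18]
  18 < parent 27 at index 2, swap → [19, 58, 18, 67, 83, 70, 27]
  18 < parent 19 at index 0, swap → [18, 58, 19, 67, 83, 70, 27]
Insert 61:
  append 61 at index 7 → [18, 58, 19, 67, 83, 70, 27, 61]
  61 < parent 67 at index 3, swap → [18, 58, 19, 61, 83, 70, 27, 67]
Insert 29:
  append 29 at index 8 → [18, 58, 19, 61, 83, 70, 27, 67, 29]
  29 < parent 61 at index 3, swap → [18, 58, 19, 29, 83, 70, 27, 67, 61]
  29 < parent 58 at index 1, swap → [18, 29, 19, 58, 83, 70, 27, 67, 61]

[18, 29, 19, 58, 83, 70, 27, 67, 61]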